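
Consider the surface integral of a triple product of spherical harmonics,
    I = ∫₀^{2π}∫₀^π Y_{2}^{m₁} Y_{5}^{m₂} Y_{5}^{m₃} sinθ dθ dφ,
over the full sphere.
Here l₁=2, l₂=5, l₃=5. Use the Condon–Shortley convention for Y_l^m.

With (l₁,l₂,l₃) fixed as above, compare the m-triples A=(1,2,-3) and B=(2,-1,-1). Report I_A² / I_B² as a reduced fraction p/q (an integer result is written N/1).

Shared (l₁,l₂,l₃)=(2,5,5): N and (l;000)² cancel in I_A²/I_B².
A: Δ = 2!·2!·8!/13! = 1/38610; Racah Σ t=0..1: t=0:+1/10080 t=1:−1/2880 = -1/4032; ⇒ 3j(2 5 5; 1 2 -3)² = 10/429, sgn -1
B: Δ = 2!·2!·8!/13! = 1/38610; Racah Σ t=0..0: t=0:+1/2304 = 1/2304; ⇒ 3j(2 5 5; 2 -1 -1)² = 5/143, sgn +1
I_A²/I_B² = (10/429)/(5/143) = 2/3

2/3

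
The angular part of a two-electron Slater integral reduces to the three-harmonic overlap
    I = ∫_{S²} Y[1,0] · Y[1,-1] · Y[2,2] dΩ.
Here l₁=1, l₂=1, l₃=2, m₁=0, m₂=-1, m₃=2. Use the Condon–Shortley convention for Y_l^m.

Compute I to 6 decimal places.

0 − 1 + 2 = 1 ≠ 0: azimuthal integral kills it; I = 0

0.000000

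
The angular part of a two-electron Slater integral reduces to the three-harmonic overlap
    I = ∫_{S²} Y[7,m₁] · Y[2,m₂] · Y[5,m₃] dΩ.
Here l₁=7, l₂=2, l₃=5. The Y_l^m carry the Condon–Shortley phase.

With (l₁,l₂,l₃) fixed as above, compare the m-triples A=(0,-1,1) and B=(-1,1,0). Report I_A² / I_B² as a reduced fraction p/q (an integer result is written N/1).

l's match ⇒ only the (l;m) 3-j factors differ between A and B.
A: triangle coeff Δ(7,2,5) = 1/15015; Σ_t [1,1]: t=1:−1/103680 = -1/103680; (3j)²=7/429 [(7 2 5; 0 -1 1)], sign=-1
B: triangle coeff Δ(7,2,5) = 1/15015; Σ_t [3,3]: t=3:−1/86400 = -1/86400; (3j)²=16/715 [(7 2 5; -1 1 0)], sign=+1
I_A²/I_B² = (7/429)/(16/715) = 35/48

35/48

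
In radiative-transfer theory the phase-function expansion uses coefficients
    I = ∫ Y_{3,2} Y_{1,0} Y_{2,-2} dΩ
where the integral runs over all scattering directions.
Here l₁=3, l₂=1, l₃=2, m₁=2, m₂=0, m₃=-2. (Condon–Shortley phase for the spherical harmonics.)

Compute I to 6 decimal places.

m-sum 0 ✓  L=6 even ✓  2≤2≤4 ✓
Π(2lᵢ+1) = 7×3×5 = 105
triangle coeff Δ(3,1,2) = 1/105
Σ_t [1,1]: t=1:−1/4 = -1/4
(3j)²=3/35 [(3 1 2; 0 0 0)], sign=-1
Σ_t [1,1]: t=1:−1/24 = -1/24
(3j)²=1/21 [(3 1 2; 2 0 -2)], sign=-1
⇒ 4πI² = 3/7
I = (+1)√(3/7/(4π)) = 0.18467439

0.184674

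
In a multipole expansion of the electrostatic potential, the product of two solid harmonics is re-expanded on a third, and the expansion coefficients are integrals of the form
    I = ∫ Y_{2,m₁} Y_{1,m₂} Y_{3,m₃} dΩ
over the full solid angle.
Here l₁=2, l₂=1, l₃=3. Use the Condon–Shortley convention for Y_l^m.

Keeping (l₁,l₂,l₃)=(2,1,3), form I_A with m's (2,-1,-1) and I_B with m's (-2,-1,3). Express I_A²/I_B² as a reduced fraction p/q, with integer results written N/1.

1/15

Same 2,1,3: normalisation and zero-m 3j drop out of the ratio.
A: Δ: 0! 4! 2! / 7! → 1/105; sum: t=0:+1/48 = 1/48; 3j²(2 1 3; 2 -1 -1) = Δ·Π!·Σ² = 1/105  (sign +1)
B: Δ: 0! 4! 2! / 7! → 1/105; sum: t=0:+1/48 = 1/48; 3j²(2 1 3; -2 -1 3) = Δ·Π!·Σ² = 1/7  (sign +1)
I_A²/I_B² = (1/105)/(1/7) = 1/15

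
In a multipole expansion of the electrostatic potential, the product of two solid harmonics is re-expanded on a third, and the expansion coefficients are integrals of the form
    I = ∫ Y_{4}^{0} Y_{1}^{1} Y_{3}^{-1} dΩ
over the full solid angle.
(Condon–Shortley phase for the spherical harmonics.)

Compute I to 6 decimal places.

0.150786

m-sum 0 ✓  L=8 even ✓  3≤3≤5 ✓
Π(2lᵢ+1) = 9×3×7 = 189
triangle coeff Δ(4,1,3) = 1/252
Σ_t [1,1]: t=1:−1/36 = -1/36
(3j)²=4/63 [(4 1 3; 0 0 0)], sign=+1
Σ_t [2,2]: t=2:+1/96 = 1/96
(3j)²=1/42 [(4 1 3; 0 1 -1)], sign=+1
⇒ 4πI² = 2/7
I = (+1)√(2/7/(4π)) = 0.15078601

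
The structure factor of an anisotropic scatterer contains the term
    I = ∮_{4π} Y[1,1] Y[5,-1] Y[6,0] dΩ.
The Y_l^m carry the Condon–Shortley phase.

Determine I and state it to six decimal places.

0.158246

Rules hold: Σm=0, L=12 even, 4≤6≤6.
N = 3·11·13 = 429
Δ = 0!·2!·10!/13! = 1/858
Racah Σ t=0..0: t=0:+1/14400 = 1/14400
⇒ 3j(1 5 6; 0 0 0)² = 6/143, sgn +1
Racah Σ t=0..0: t=0:+1/34560 = 1/34560
⇒ 3j(1 5 6; 1 -1 0)² = 5/286, sgn +1
4πI² = N·(3j₀)²·(3jₘ)² = 45/143
I = +1·√(0.314685/4π) = 0.15824621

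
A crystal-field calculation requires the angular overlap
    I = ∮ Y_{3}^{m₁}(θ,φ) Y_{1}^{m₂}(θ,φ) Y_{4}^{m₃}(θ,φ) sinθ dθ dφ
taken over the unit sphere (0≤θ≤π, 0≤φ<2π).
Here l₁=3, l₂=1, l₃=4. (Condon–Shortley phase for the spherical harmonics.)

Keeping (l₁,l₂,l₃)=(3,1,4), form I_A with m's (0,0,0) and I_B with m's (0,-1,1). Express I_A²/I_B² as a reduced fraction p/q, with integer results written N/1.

Shared (l₁,l₂,l₃)=(3,1,4): N and (l;000)² cancel in I_A²/I_B².
A: Δ = 0!·6!·2!/9! = 1/252; Racah Σ t=0..0: t=0:+1/36 = 1/36; ⇒ 3j(3 1 4; 0 0 0)² = 4/63, sgn +1
B: Δ = 0!·6!·2!/9! = 1/252; Racah Σ t=0..0: t=0:+1/72 = 1/72; ⇒ 3j(3 1 4; 0 -1 1)² = 5/126, sgn -1
I_A²/I_B² = (4/63)/(5/126) = 8/5

8/5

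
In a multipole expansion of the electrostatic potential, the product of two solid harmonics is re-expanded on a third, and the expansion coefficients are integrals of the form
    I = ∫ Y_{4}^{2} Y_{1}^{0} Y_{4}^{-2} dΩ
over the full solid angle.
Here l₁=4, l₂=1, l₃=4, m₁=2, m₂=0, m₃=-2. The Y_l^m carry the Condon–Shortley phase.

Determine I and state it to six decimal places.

l₁+l₂+l₃=9 is odd: 3j(l;000)=0 ⇒ I=0

0.000000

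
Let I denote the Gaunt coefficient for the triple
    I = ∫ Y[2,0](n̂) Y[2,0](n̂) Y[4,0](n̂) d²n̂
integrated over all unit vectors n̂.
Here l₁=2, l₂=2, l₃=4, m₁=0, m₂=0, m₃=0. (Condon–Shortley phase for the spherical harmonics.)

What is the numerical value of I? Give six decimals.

Rules hold: Σm=0, L=8 even, 0≤4≤4.
N = 5·5·9 = 225
Δ = 0!·4!·4!/9! = 1/630
Racah Σ t=0..0: t=0:+1/16 = 1/16
⇒ 3j(2 2 4; 0 0 0)² = 2/35, sgn +1
(m-triple is (0,0,0) — same symbol as above.)
4πI² = N·(3j₀)²·(3jₘ)² = 36/49
I = +1·√(0.734694/4π) = 0.24179554

0.241796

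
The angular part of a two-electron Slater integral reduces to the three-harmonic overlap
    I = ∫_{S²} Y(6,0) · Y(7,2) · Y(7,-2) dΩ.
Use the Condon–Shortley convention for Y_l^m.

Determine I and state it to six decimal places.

Checks pass: Σm=0; 20 even; l₃=7∈[1,13].
(2·6+1)(2·7+1)(2·7+1) = 2925
Δ: 6! 6! 8! / 21! → 1/2444321880
sum: t=0:+1/2612736000 t=1:−1/20736000 t=2:+1/1658880 t=3:−1/746496 t=4:+1/1658880 t=5:−1/20736000 t=6:+1/2612736000 = -1/4354560
3j²(6 7 7; 0 0 0) = Δ·Π!·Σ² = 1000/138567  (sign +1)
sum: t=1:−1/580608000 t=2:+1/11612160 t=3:−1/1866240 t=4:+1/1658880 t=5:−1/8294400 t=6:+1/373248000 = 1/29859840
3j²(6 7 7; 0 2 -2) = Δ·Π!·Σ² = 125/277134  (sign -1)
combine: 4πI² = 2925·1000/138567·125/277134 = 1562500/164109517
take √, sign -1: I = -0.02752569

-0.027526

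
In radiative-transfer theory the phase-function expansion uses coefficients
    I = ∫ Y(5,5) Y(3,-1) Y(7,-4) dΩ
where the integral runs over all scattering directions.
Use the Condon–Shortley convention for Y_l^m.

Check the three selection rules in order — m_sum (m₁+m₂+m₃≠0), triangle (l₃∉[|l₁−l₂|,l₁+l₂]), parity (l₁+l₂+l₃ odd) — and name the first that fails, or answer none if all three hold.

parity

Σmᵢ = 0  ✓
l₃∈[|l₁−l₂|,l₁+l₂]=[2,8], have l₃=7  ✓
Σlᵢ = 15 ⇒ odd  ✗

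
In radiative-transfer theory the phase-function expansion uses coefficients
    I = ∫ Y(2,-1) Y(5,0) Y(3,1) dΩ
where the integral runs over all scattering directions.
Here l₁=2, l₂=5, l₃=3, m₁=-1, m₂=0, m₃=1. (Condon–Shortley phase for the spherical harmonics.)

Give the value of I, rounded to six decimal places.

0.169433

m-sum 0 ✓  L=10 even ✓  3≤3≤7 ✓
Π(2lᵢ+1) = 5×11×7 = 385
triangle coeff Δ(2,5,3) = 1/2310
Σ_t [2,2]: t=2:+1/144 = 1/144
(3j)²=10/231 [(2 5 3; 0 0 0)], sign=-1
Σ_t [3,3]: t=3:−1/288 = -1/288
(3j)²=5/231 [(2 5 3; -1 0 1)], sign=-1
⇒ 4πI² = 250/693
I = (+1)√(250/693/(4π)) = 0.16943318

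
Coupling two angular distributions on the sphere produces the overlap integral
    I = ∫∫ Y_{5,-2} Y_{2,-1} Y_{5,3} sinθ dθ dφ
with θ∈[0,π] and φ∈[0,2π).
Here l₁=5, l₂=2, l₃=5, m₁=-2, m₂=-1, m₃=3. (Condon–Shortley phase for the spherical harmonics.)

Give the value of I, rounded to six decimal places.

-0.161739

Checks pass: Σm=0; 12 even; l₃=5∈[3,7].
(2·5+1)(2·2+1)(2·5+1) = 605
Δ: 2! 8! 2! / 13! → 1/38610
sum: t=0:+1/2880 t=1:−1/576 t=2:+1/2880 = -1/960
3j²(5 2 5; 0 0 0) = Δ·Π!·Σ² = 10/429  (sign +1)
sum: t=0:+1/10080 t=1:−1/2880 = -1/4032
3j²(5 2 5; -2 -1 3) = Δ·Π!·Σ² = 10/429  (sign -1)
combine: 4πI² = 605·10/429·10/429 = 500/1521
take √, sign -1: I = -0.16173926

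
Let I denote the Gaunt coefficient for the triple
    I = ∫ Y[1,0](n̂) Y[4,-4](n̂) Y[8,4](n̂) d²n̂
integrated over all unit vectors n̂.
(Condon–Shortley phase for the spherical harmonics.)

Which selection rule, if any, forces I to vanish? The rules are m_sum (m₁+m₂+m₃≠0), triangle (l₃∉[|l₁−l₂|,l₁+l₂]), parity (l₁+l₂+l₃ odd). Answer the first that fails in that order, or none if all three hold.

Σmᵢ = 0  ✓
l₃∈[|l₁−l₂|,l₁+l₂]=[3,5], have l₃=8  ✗
Σlᵢ = 13 ⇒ odd

triangle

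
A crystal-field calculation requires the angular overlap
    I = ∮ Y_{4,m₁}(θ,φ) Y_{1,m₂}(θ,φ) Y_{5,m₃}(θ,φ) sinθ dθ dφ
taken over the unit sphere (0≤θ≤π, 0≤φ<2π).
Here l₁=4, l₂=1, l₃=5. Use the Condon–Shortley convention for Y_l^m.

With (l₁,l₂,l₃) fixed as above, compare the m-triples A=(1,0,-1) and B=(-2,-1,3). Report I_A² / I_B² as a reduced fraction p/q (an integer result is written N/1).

Shared (l₁,l₂,l₃)=(4,1,5): N and (l;000)² cancel in I_A²/I_B².
A: Δ = 0!·8!·2!/11! = 1/495; Racah Σ t=0..0: t=0:+1/720 = 1/720; ⇒ 3j(4 1 5; 1 0 -1)² = 8/165, sgn +1
B: Δ = 0!·8!·2!/11! = 1/495; Racah Σ t=0..0: t=0:+1/2880 = 1/2880; ⇒ 3j(4 1 5; -2 -1 3)² = 28/495, sgn +1
I_A²/I_B² = (8/165)/(28/495) = 6/7

6/7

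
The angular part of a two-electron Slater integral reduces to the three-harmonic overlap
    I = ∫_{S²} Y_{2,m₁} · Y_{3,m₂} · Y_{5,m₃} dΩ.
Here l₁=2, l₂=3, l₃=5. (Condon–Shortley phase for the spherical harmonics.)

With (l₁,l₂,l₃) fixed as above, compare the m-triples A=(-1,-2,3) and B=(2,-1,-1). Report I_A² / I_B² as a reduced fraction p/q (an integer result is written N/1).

Same 2,3,5: normalisation and zero-m 3j drop out of the ratio.
A: Δ: 0! 4! 6! / 11! → 1/2310; sum: t=0:+1/720 = 1/720; 3j²(2 3 5; -1 -2 3) = Δ·Π!·Σ² = 8/165  (sign +1)
B: Δ: 0! 4! 6! / 11! → 1/2310; sum: t=0:+1/1152 = 1/1152; 3j²(2 3 5; 2 -1 -1) = Δ·Π!·Σ² = 1/154  (sign +1)
I_A²/I_B² = (8/165)/(1/154) = 112/15

112/15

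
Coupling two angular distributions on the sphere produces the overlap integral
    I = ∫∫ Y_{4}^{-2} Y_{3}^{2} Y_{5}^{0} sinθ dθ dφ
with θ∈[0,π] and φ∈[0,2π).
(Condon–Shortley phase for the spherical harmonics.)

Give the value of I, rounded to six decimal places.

-0.171327

Checks pass: Σm=0; 12 even; l₃=5∈[1,7].
(2·4+1)(2·3+1)(2·5+1) = 693
Δ: 2! 6! 4! / 13! → 1/180180
sum: t=0:+1/576 t=1:−1/144 t=2:+1/576 = -1/288
3j²(4 3 5; 0 0 0) = Δ·Π!·Σ² = 20/1001  (sign +1)
sum: t=1:−1/2880 t=2:+1/576 = 1/720
3j²(4 3 5; -2 2 0) = Δ·Π!·Σ² = 80/3003  (sign -1)
combine: 4πI² = 693·20/1001·80/3003 = 4800/13013
take √, sign -1: I = -0.17132746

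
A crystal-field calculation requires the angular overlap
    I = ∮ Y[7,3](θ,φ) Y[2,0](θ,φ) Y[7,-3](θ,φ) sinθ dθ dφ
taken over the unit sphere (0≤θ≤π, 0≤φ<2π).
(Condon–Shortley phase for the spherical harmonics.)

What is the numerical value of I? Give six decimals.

-0.082772

m-sum 0 ✓  L=16 even ✓  5≤7≤9 ✓
Π(2lᵢ+1) = 15×5×15 = 1125
triangle coeff Δ(7,2,7) = 1/185640
Σ_t [0,2]: t=0:+1/2419200 t=1:−1/518400 t=2:+1/2419200 = -1/907200
(3j)²=56/3315 [(7 2 7; 0 0 0)], sign=+1
Σ_t [0,2]: t=0:+1/3870720 t=1:−1/2177280 t=2:+1/29030400 = -29/174182400
(3j)²=841/185640 [(7 2 7; 3 0 -3)], sign=-1
⇒ 4πI² = 4205/48841
I = (-1)√(4205/48841/(4π)) = -0.08277245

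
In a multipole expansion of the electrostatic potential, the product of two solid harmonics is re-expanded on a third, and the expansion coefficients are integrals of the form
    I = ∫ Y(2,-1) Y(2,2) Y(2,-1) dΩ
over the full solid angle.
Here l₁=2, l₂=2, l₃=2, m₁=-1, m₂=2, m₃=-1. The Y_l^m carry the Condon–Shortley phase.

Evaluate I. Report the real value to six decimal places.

Checks pass: Σm=0; 6 even; l₃=2∈[0,4].
(2·2+1)(2·2+1)(2·2+1) = 125
Δ: 2! 2! 2! / 7! → 1/630
sum: t=0:+1/8 t=1:−1/1 t=2:+1/8 = -3/4
3j²(2 2 2; 0 0 0) = Δ·Π!·Σ² = 2/35  (sign -1)
sum: t=2:+1/4 = 1/4
3j²(2 2 2; -1 2 -1) = Δ·Π!·Σ² = 3/35  (sign -1)
combine: 4πI² = 125·2/35·3/35 = 30/49
take √, sign +1: I = 0.22072812

0.220728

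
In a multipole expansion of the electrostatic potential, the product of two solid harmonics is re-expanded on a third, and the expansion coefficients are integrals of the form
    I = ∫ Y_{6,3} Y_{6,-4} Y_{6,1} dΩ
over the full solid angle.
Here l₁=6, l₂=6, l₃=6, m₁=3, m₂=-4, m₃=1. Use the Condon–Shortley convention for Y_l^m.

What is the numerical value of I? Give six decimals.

m-sum 0 ✓  L=18 even ✓  0≤6≤12 ✓
Π(2lᵢ+1) = 13×13×13 = 2197
triangle coeff Δ(6,6,6) = 1/325909584
Σ_t [0,6]: t=0:+1/373248000 t=1:−1/1728000 t=2:+1/110592 t=3:−1/46656 t=4:+1/110592 t=5:−1/1728000 t=6:+1/373248000 = -7/1555200
(3j)²=400/46189 [(6 6 6; 0 0 0)], sign=-1
Σ_t [0,2]: t=0:+1/1244160 t=1:−1/691200 t=2:+1/4147200 = -1/2488320
(3j)²=875/184756 [(6 6 6; 3 -4 1)], sign=+1
⇒ 4πI² = 1137500/12623809
I = (-1)√(1137500/12623809/(4π)) = -0.08467897

-0.084679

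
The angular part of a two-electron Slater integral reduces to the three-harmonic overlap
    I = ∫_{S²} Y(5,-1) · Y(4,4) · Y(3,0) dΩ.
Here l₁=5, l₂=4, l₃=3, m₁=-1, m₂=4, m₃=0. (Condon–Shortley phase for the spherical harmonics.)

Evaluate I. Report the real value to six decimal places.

Σmᵢ = 3 ≠ 0, so the φ-integral vanishes; I = 0

0.000000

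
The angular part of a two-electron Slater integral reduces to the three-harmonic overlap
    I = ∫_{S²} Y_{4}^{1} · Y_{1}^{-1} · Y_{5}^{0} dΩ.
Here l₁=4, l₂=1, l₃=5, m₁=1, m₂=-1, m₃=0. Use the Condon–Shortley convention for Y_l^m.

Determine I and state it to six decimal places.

Rules hold: Σm=0, L=10 even, 3≤5≤5.
N = 9·3·11 = 297
Δ = 0!·8!·2!/11! = 1/495
Racah Σ t=0..0: t=0:+1/576 = 1/576
⇒ 3j(4 1 5; 0 0 0)² = 5/99, sgn -1
Racah Σ t=0..0: t=0:+1/1440 = 1/1440
⇒ 3j(4 1 5; 1 -1 0)² = 2/99, sgn -1
4πI² = N·(3j₀)²·(3jₘ)² = 10/33
I = +1·√(0.30303/4π) = 0.15528807

0.155288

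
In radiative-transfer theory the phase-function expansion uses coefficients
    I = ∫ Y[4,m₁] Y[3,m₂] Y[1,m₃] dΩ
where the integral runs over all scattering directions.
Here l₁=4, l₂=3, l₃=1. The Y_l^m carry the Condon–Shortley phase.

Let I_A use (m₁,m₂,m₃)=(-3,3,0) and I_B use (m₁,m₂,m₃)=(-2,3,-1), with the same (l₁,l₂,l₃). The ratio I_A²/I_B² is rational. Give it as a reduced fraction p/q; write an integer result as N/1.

l's match ⇒ only the (l;m) 3-j factors differ between A and B.
A: triangle coeff Δ(4,3,1) = 1/252; Σ_t [6,6]: t=6:+1/720 = 1/720; (3j)²=1/36 [(4 3 1; -3 3 0)], sign=-1
B: triangle coeff Δ(4,3,1) = 1/252; Σ_t [6,6]: t=6:+1/1440 = 1/1440; (3j)²=1/252 [(4 3 1; -2 3 -1)], sign=+1
I_A²/I_B² = (1/36)/(1/252) = 7/1

7/1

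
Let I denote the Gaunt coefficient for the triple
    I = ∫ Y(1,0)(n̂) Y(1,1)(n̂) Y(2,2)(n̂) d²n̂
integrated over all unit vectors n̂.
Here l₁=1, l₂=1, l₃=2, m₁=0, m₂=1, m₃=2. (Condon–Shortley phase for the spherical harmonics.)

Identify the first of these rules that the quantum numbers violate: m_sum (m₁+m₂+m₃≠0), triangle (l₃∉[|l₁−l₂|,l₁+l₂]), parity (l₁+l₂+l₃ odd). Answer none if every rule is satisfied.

Σmᵢ = 3  ✗
l₃∈[|l₁−l₂|,l₁+l₂]=[0,2], have l₃=2
Σlᵢ = 4 ⇒ even

m_sum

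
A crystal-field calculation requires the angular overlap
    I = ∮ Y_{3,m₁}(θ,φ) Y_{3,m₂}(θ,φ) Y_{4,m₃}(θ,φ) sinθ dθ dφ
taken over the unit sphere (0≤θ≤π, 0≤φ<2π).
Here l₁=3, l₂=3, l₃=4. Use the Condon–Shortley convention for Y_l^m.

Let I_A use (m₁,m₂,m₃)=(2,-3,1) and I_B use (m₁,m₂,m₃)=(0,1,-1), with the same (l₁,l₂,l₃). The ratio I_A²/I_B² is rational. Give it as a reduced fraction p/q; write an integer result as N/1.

2/1

Same 3,3,4: normalisation and zero-m 3j drop out of the ratio.
A: Δ: 2! 4! 4! / 11! → 1/34650; sum: t=0:+1/288 = 1/288; 3j²(3 3 4; 2 -3 1) = Δ·Π!·Σ² = 5/231  (sign -1)
B: Δ: 2! 4! 4! / 11! → 1/34650; sum: t=0:+1/288 t=1:−1/24 t=2:+1/48 = -5/288; 3j²(3 3 4; 0 1 -1) = Δ·Π!·Σ² = 5/462  (sign +1)
I_A²/I_B² = (5/231)/(5/462) = 2/1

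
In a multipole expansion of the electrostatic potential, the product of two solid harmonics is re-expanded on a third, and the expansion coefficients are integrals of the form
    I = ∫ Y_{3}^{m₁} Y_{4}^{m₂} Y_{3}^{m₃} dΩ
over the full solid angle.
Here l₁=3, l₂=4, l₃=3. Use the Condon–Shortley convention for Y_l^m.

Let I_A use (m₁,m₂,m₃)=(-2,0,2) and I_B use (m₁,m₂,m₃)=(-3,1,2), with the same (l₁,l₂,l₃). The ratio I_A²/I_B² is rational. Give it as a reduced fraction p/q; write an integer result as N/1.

l's match ⇒ only the (l;m) 3-j factors differ between A and B.
A: triangle coeff Δ(3,4,3) = 1/34650; Σ_t [3,4]: t=3:−1/72 t=4:+1/576 = -7/576; (3j)²=7/198 [(3 4 3; -2 0 2)], sign=+1
B: triangle coeff Δ(3,4,3) = 1/34650; Σ_t [4,4]: t=4:+1/288 = 1/288; (3j)²=5/231 [(3 4 3; -3 1 2)], sign=-1
I_A²/I_B² = (7/198)/(5/231) = 49/30

49/30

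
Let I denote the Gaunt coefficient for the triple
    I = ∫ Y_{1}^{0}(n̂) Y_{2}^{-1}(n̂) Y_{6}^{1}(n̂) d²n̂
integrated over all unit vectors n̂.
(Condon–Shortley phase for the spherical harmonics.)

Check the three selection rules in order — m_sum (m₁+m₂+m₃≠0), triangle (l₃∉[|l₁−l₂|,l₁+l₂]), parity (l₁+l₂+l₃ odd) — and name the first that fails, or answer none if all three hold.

triangle

azimuthal sum: 0 − 1 + 1 = 0  ✓
1 ≤ 6 ≤ 3 (triangle on l)  ✗
L = 1 + 2 + 6 = 9 (odd)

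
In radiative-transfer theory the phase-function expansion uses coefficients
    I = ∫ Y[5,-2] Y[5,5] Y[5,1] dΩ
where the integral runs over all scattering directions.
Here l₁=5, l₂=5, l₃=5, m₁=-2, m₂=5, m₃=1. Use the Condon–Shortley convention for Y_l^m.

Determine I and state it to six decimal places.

0.000000

m-sum = -2 + 5 + 1 = 4 ≠ 0 ⇒ I = 0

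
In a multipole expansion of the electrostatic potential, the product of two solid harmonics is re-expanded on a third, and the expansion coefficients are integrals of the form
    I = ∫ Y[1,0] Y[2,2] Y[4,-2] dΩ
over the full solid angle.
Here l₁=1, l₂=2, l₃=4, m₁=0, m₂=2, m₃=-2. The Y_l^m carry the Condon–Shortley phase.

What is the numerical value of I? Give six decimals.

l₃=4 ∉ [1,3] — triangle fails ⇒ I = 0

0.000000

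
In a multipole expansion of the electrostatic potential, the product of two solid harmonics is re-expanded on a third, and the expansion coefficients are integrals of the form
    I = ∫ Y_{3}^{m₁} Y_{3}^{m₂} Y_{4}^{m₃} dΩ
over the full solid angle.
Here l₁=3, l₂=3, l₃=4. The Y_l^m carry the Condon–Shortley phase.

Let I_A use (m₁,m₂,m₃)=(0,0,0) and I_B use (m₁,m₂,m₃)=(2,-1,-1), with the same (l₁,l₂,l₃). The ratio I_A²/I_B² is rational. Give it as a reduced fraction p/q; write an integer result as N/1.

9/8

Same 3,3,4: normalisation and zero-m 3j drop out of the ratio.
A: Δ: 2! 4! 4! / 11! → 1/34650; sum: t=0:+1/72 t=1:−1/16 t=2:+1/72 = -5/144; 3j²(3 3 4; 0 0 0) = Δ·Π!·Σ² = 2/77  (sign -1)
B: Δ: 2! 4! 4! / 11! → 1/34650; sum: t=0:+1/48 t=1:−1/144 = 1/72; 3j²(3 3 4; 2 -1 -1) = Δ·Π!·Σ² = 16/693  (sign -1)
I_A²/I_B² = (2/77)/(16/693) = 9/8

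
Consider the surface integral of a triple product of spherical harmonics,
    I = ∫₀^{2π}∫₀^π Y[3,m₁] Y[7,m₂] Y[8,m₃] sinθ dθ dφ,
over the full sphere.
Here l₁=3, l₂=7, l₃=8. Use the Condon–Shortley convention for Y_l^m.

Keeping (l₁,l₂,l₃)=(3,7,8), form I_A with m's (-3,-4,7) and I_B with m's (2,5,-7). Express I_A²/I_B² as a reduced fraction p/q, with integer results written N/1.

27/50

Same 3,7,8: normalisation and zero-m 3j drop out of the ratio.
A: Δ: 2! 4! 12! / 19! → 1/5290740; sum: t=2:+1/1916006400 = 1/1916006400; 3j²(3 7 8; -3 -4 7) = Δ·Π!·Σ² = 15/1292  (sign -1)
B: Δ: 2! 4! 12! / 19! → 1/5290740; sum: t=0:+1/5748019200 t=1:−1/958003200 = -1/1149603840; 3j²(3 7 8; 2 5 -7) = Δ·Π!·Σ² = 125/5814  (sign +1)
I_A²/I_B² = (15/1292)/(125/5814) = 27/50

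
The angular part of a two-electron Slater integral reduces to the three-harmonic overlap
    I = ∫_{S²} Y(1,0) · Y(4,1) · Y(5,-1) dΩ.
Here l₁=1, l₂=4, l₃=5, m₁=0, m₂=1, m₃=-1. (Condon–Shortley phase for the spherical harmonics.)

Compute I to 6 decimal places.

-0.240571

Checks pass: Σm=0; 10 even; l₃=5∈[3,5].
(2·1+1)(2·4+1)(2·5+1) = 297
Δ: 0! 2! 8! / 11! → 1/495
sum: t=0:+1/576 = 1/576
3j²(1 4 5; 0 0 0) = Δ·Π!·Σ² = 5/99  (sign -1)
sum: t=0:+1/720 = 1/720
3j²(1 4 5; 0 1 -1) = Δ·Π!·Σ² = 8/165  (sign +1)
combine: 4πI² = 297·5/99·8/165 = 8/11
take √, sign -1: I = -0.24057125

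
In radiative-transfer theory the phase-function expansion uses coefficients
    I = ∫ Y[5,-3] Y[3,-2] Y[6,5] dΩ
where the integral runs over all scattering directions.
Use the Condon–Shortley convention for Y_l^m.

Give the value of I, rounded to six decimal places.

m-sum 0 ✓  L=14 even ✓  2≤6≤8 ✓
Π(2lᵢ+1) = 11×7×13 = 1001
triangle coeff Δ(5,3,6) = 1/675675
Σ_t [0,2]: t=0:+1/8640 t=1:−1/2304 t=2:+1/8640 = -7/34560
(3j)²=7/429 [(5 3 6; 0 0 0)], sign=-1
Σ_t [0,1]: t=0:+1/483840 t=1:−1/120960 = -1/161280
(3j)²=2/91 [(5 3 6; -3 -2 5)], sign=+1
⇒ 4πI² = 14/39
I = (-1)√(14/39/(4π)) = -0.16901560

-0.169016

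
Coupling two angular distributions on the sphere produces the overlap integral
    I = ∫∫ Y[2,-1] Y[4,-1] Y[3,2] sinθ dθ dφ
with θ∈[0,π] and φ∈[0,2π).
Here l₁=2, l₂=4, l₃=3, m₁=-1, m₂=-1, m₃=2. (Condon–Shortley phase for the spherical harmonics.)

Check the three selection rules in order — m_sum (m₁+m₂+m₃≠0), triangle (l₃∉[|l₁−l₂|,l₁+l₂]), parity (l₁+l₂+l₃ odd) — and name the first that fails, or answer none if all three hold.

Σmᵢ = 0  ✓
l₃∈[|l₁−l₂|,l₁+l₂]=[2,6], have l₃=3  ✓
Σlᵢ = 9 ⇒ odd  ✗

parity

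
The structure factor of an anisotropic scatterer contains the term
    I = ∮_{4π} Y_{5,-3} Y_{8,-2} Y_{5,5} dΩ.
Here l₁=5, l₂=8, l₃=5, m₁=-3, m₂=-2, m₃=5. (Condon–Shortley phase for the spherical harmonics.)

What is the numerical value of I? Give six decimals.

Rules hold: Σm=0, L=18 even, 3≤5≤13.
N = 11·17·11 = 2057
Δ = 8!·2!·8!/19! = 1/37413090
Racah Σ t=3..5: t=3:−1/1036800 t=4:+1/331776 t=5:−1/1036800 = 1/921600
⇒ 3j(5 8 5; 0 0 0)² = 490/46189, sgn -1
Racah Σ t=6..6: t=6:+1/116121600 = 1/116121600
⇒ 3j(5 8 5; -3 -2 5)² = 70/46189, sgn +1
4πI² = N·(3j₀)²·(3jₘ)² = 34300/1037153
I = -1·√(0.0330713/4π) = -0.05130040

-0.051300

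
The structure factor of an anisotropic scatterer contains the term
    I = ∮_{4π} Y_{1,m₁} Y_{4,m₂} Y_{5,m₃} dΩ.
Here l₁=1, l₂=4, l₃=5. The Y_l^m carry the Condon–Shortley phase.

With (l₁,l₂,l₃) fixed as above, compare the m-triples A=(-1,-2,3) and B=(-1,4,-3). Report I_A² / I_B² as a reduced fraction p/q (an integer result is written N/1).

l's match ⇒ only the (l;m) 3-j factors differ between A and B.
A: triangle coeff Δ(1,4,5) = 1/495; Σ_t [0,0]: t=0:+1/2880 = 1/2880; (3j)²=28/495 [(1 4 5; -1 -2 3)], sign=+1
B: triangle coeff Δ(1,4,5) = 1/495; Σ_t [0,0]: t=0:+1/80640 = 1/80640; (3j)²=1/495 [(1 4 5; -1 4 -3)], sign=+1
I_A²/I_B² = (28/495)/(1/495) = 28/1

28/1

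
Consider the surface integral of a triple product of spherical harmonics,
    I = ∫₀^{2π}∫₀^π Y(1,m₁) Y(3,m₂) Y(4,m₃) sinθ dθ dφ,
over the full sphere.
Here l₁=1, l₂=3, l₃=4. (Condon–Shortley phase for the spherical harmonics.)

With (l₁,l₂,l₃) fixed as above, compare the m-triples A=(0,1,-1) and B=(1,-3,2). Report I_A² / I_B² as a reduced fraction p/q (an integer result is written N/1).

15/1

Shared (l₁,l₂,l₃)=(1,3,4): N and (l;000)² cancel in I_A²/I_B².
A: Δ = 0!·2!·6!/9! = 1/252; Racah Σ t=0..0: t=0:+1/48 = 1/48; ⇒ 3j(1 3 4; 0 1 -1)² = 5/84, sgn -1
B: Δ = 0!·2!·6!/9! = 1/252; Racah Σ t=0..0: t=0:+1/1440 = 1/1440; ⇒ 3j(1 3 4; 1 -3 2)² = 1/252, sgn +1
I_A²/I_B² = (5/84)/(1/252) = 15/1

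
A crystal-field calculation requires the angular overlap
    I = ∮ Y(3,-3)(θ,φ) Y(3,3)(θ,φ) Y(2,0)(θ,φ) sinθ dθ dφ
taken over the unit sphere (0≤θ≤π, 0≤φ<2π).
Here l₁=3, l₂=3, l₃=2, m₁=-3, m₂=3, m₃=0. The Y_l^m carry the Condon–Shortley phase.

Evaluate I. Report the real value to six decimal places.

0.210261

Checks pass: Σm=0; 8 even; l₃=2∈[0,6].
(2·3+1)(2·3+1)(2·2+1) = 245
Δ: 4! 2! 2! / 9! → 1/3780
sum: t=1:−1/24 t=2:+1/4 t=3:−1/24 = 1/6
3j²(3 3 2; 0 0 0) = Δ·Π!·Σ² = 4/105  (sign +1)
sum: t=4:+1/96 = 1/96
3j²(3 3 2; -3 3 0) = Δ·Π!·Σ² = 5/84  (sign +1)
combine: 4πI² = 245·4/105·5/84 = 5/9
take √, sign +1: I = 0.21026104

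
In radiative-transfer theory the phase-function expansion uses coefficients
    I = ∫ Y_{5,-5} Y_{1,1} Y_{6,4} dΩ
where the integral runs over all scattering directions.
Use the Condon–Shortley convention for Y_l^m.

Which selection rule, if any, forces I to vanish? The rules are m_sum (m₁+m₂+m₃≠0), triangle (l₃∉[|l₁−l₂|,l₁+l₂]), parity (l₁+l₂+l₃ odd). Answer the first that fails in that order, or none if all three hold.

azimuthal sum: -5 + 1 + 4 = 0  ✓
4 ≤ 6 ≤ 6 (triangle on l)  ✓
L = 5 + 1 + 6 = 12 (even)  ✓

none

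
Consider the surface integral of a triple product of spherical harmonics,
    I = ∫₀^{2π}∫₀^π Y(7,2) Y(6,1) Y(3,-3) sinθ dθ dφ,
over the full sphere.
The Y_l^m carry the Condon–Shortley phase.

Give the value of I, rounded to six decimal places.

-0.170823

m-sum 0 ✓  L=16 even ✓  1≤3≤13 ✓
Π(2lᵢ+1) = 15×13×7 = 1365
triangle coeff Δ(7,6,3) = 1/2042040
Σ_t [4,6]: t=4:+1/207360 t=5:−1/57600 t=6:+1/207360 = -1/129600
(3j)²=168/12155 [(7 6 3; 0 0 0)], sign=+1
Σ_t [5,5]: t=5:−1/691200 = -1/691200
(3j)²=189/9724 [(7 6 3; 2 1 -3)], sign=-1
⇒ 4πI² = 166698/454597
I = (-1)√(166698/454597/(4π)) = -0.17082325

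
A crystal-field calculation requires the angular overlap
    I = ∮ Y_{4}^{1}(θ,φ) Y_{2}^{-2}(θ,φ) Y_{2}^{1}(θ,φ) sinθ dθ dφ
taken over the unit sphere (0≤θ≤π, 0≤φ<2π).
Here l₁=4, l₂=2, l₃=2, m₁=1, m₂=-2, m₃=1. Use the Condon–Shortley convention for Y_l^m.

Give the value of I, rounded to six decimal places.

-0.090112

Rules hold: Σm=0, L=8 even, 2≤2≤6.
N = 9·5·5 = 225
Δ = 4!·4!·0!/9! = 1/630
Racah Σ t=2..2: t=2:+1/16 = 1/16
⇒ 3j(4 2 2; 0 0 0)² = 2/35, sgn +1
Racah Σ t=0..0: t=0:+1/144 = 1/144
⇒ 3j(4 2 2; 1 -2 1)² = 1/126, sgn -1
4πI² = N·(3j₀)²·(3jₘ)² = 5/49
I = -1·√(0.102041/4π) = -0.09011188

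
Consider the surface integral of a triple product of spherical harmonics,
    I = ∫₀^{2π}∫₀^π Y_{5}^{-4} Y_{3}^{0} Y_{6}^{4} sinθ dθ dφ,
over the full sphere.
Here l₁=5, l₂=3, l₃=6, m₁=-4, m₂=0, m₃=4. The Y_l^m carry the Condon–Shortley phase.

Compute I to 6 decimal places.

-0.139560

Checks pass: Σm=0; 14 even; l₃=6∈[2,8].
(2·5+1)(2·3+1)(2·6+1) = 1001
Δ: 2! 8! 4! / 15! → 1/675675
sum: t=0:+1/8640 t=1:−1/2304 t=2:+1/8640 = -7/34560
3j²(5 3 6; 0 0 0) = Δ·Π!·Σ² = 7/429  (sign -1)
sum: t=1:−1/161280 t=2:+1/60480 = 1/96768
3j²(5 3 6; -4 0 4) = Δ·Π!·Σ² = 15/1001  (sign +1)
combine: 4πI² = 1001·7/429·15/1001 = 35/143
take √, sign -1: I = -0.13956004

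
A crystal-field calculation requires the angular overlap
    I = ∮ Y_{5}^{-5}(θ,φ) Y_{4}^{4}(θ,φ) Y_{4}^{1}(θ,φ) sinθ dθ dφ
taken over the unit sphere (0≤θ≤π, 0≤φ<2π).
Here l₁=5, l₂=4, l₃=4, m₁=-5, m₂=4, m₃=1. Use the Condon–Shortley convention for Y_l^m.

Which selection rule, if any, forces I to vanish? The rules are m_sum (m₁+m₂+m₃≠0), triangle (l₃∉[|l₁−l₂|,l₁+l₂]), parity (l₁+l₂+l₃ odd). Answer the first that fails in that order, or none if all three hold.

parity

m₁+m₂+m₃ = -5 + 4 + 1 = 0  ✓
triangle: |5−4|=1 ≤ l₃=4 ≤ 5+4=9  ✓
parity: l₁+l₂+l₃ = 13 is odd  ✗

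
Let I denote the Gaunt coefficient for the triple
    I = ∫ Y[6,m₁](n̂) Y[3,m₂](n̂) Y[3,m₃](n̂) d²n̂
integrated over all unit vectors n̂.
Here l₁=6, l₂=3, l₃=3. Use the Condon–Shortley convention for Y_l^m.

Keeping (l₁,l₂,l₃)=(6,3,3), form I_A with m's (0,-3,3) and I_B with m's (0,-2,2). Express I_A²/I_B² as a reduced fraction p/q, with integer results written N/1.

1/36

Same 6,3,3: normalisation and zero-m 3j drop out of the ratio.
A: Δ: 6! 6! 0! / 13! → 1/12012; sum: t=0:+1/518400 = 1/518400; 3j²(6 3 3; 0 -3 3) = Δ·Π!·Σ² = 1/12012  (sign +1)
B: Δ: 6! 6! 0! / 13! → 1/12012; sum: t=1:−1/14400 = -1/14400; 3j²(6 3 3; 0 -2 2) = Δ·Π!·Σ² = 3/1001  (sign +1)
I_A²/I_B² = (1/12012)/(3/1001) = 1/36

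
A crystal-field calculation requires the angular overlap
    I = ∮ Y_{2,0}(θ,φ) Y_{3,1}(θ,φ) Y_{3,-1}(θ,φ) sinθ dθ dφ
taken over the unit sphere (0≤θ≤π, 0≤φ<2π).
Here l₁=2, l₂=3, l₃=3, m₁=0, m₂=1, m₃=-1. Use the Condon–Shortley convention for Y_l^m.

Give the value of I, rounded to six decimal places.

-0.126157

m-sum 0 ✓  L=8 even ✓  1≤3≤5 ✓
Π(2lᵢ+1) = 5×7×7 = 245
triangle coeff Δ(2,3,3) = 1/3780
Σ_t [0,2]: t=0:+1/24 t=1:−1/4 t=2:+1/24 = -1/6
(3j)²=4/105 [(2 3 3; 0 0 0)], sign=+1
Σ_t [0,2]: t=0:+1/96 t=1:−1/6 t=2:+1/16 = -3/32
(3j)²=3/140 [(2 3 3; 0 1 -1)], sign=-1
⇒ 4πI² = 1/5
I = (-1)√(1/5/(4π)) = -0.12615663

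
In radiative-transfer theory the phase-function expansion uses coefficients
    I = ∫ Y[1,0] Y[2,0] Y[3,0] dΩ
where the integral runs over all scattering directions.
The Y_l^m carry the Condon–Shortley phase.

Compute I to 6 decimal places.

0.247767

Rules hold: Σm=0, L=6 even, 1≤3≤3.
N = 3·5·7 = 105
Δ = 0!·2!·4!/7! = 1/105
Racah Σ t=0..0: t=0:+1/4 = 1/4
⇒ 3j(1 2 3; 0 0 0)² = 3/35, sgn -1
(m-triple is (0,0,0) — same symbol as above.)
4πI² = N·(3j₀)²·(3jₘ)² = 27/35
I = +1·√(0.771429/4π) = 0.24776670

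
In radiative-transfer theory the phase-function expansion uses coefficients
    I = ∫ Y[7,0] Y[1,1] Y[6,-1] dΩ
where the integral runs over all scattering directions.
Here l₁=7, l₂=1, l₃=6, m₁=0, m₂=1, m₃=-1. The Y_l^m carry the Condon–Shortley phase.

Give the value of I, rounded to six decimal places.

Rules hold: Σm=0, L=14 even, 6≤6≤8.
N = 15·3·13 = 585
Δ = 2!·12!·0!/15! = 1/1365
Racah Σ t=1..1: t=1:−1/518400 = -1/518400
⇒ 3j(7 1 6; 0 0 0)² = 7/195, sgn -1
Racah Σ t=2..2: t=2:+1/1209600 = 1/1209600
⇒ 3j(7 1 6; 0 1 -1)² = 1/65, sgn -1
4πI² = N·(3j₀)²·(3jₘ)² = 21/65
I = +1·√(0.323077/4π) = 0.16034227

0.160342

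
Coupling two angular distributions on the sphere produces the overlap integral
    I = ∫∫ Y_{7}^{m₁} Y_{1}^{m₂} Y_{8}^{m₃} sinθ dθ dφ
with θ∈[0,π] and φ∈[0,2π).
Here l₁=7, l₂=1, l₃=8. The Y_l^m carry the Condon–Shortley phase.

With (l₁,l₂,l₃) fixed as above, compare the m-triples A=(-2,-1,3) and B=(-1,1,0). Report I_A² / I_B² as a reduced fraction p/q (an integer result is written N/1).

Same 7,1,8: normalisation and zero-m 3j drop out of the ratio.
A: Δ: 0! 14! 2! / 17! → 1/2040; sum: t=0:+1/87091200 = 1/87091200; 3j²(7 1 8; -2 -1 3) = Δ·Π!·Σ² = 11/408  (sign -1)
B: Δ: 0! 14! 2! / 17! → 1/2040; sum: t=0:+1/58060800 = 1/58060800; 3j²(7 1 8; -1 1 0) = Δ·Π!·Σ² = 7/510  (sign +1)
I_A²/I_B² = (11/408)/(7/510) = 55/28

55/28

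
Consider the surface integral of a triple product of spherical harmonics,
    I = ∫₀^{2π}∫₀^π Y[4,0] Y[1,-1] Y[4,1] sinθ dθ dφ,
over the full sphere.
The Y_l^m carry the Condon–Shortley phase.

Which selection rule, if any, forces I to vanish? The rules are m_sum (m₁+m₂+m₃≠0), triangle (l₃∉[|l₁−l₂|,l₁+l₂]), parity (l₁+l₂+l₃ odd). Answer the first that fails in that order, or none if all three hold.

Σmᵢ = 0  ✓
l₃∈[|l₁−l₂|,l₁+l₂]=[3,5], have l₃=4  ✓
Σlᵢ = 9 ⇒ odd  ✗

parity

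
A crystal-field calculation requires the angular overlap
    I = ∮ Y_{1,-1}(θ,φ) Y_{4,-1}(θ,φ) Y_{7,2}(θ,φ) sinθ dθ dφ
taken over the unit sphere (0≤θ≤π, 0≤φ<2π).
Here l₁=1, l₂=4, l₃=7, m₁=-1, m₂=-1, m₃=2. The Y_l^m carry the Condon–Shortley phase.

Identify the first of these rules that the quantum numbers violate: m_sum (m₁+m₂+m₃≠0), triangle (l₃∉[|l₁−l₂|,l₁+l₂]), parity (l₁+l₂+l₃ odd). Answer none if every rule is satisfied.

triangle

m₁+m₂+m₃ = -1 − 1 + 2 = 0  ✓
triangle: |1−4|=3 ≤ l₃=7 ≤ 1+4=5  ✗
parity: l₁+l₂+l₃ = 12 is even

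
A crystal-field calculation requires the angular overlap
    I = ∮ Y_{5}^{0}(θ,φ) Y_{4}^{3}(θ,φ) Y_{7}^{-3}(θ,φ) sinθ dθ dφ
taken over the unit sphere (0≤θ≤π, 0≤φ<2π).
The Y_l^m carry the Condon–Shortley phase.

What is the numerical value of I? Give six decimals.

0.133348

Checks pass: Σm=0; 16 even; l₃=7∈[1,9].
(2·5+1)(2·4+1)(2·7+1) = 1485
Δ: 2! 8! 6! / 17! → 1/6126120
sum: t=0:+1/69120 t=1:−1/20736 t=2:+1/69120 = -1/51840
3j²(5 4 7; 0 0 0) = Δ·Π!·Σ² = 280/21879  (sign +1)
sum: t=1:−1/414720 t=2:+1/172800 = 7/2073600
3j²(5 4 7; 0 3 -3) = Δ·Π!·Σ² = 343/29172  (sign +1)
combine: 4πI² = 1485·280/21879·343/29172 = 120050/537251
take √, sign +1: I = 0.13334832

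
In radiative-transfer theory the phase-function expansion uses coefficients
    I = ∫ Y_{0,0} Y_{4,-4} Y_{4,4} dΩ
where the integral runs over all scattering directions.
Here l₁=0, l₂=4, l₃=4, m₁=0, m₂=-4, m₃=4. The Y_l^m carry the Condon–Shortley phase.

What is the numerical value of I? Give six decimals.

0.282095

m-sum 0 ✓  L=8 even ✓  4≤4≤4 ✓
Π(2lᵢ+1) = 1×9×9 = 81
triangle coeff Δ(0,4,4) = 1/9
Σ_t [0,0]: t=0:+1/576 = 1/576
(3j)²=1/9 [(0 4 4; 0 0 0)], sign=+1
Σ_t [0,0]: t=0:+1/40320 = 1/40320
(3j)²=1/9 [(0 4 4; 0 -4 4)], sign=+1
⇒ 4πI² = 1/1
I = (+1)√(1/1/(4π)) = 0.28209479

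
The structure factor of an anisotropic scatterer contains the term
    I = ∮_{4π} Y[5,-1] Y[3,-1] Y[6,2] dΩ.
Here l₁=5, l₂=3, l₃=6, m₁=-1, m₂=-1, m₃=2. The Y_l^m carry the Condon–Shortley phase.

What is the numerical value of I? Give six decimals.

Checks pass: Σm=0; 14 even; l₃=6∈[2,8].
(2·5+1)(2·3+1)(2·6+1) = 1001
Δ: 2! 8! 4! / 15! → 1/675675
sum: t=0:+1/8640 t=1:−1/2304 t=2:+1/8640 = -7/34560
3j²(5 3 6; 0 0 0) = Δ·Π!·Σ² = 7/429  (sign -1)
sum: t=0:+1/11520 t=1:−1/4320 t=2:+1/27648 = -1/9216
3j²(5 3 6; -1 -1 2) = Δ·Π!·Σ² = 2/143  (sign -1)
combine: 4πI² = 1001·7/429·2/143 = 98/429
take √, sign +1: I = 0.13482780

0.134828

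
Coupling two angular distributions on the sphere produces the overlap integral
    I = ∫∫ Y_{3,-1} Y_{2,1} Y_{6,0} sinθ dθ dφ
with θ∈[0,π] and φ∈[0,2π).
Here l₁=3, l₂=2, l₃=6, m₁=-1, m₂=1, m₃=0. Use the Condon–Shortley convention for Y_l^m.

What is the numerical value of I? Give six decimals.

triangle: need 1≤l₃≤5, have 6; I=0

0.000000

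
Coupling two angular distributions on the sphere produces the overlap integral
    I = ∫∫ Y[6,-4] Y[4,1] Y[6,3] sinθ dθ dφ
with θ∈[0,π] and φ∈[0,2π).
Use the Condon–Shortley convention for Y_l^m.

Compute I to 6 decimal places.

m-sum 0 ✓  L=16 even ✓  2≤6≤10 ✓
Π(2lᵢ+1) = 13×9×13 = 1521
triangle coeff Δ(6,4,6) = 1/15315300
Σ_t [0,4]: t=0:+1/829440 t=1:−1/25920 t=2:+1/9216 t=3:−1/25920 t=4:+1/829440 = 7/207360
(3j)²=28/2431 [(6 4 6; 0 0 0)], sign=+1
Σ_t [2,4]: t=2:+1/967680 t=3:−1/120960 t=4:+1/207360 = -1/414720
(3j)²=21/4862 [(6 4 6; -4 1 3)], sign=+1
⇒ 4πI² = 2646/34969
I = (+1)√(2646/34969/(4π)) = 0.07759762

0.077598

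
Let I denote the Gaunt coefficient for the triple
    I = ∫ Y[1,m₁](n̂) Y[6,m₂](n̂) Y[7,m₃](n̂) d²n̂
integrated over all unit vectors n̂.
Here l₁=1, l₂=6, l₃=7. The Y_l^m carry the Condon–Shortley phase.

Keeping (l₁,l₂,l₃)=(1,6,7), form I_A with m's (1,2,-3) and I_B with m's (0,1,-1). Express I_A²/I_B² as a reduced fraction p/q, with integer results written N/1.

Same 1,6,7: normalisation and zero-m 3j drop out of the ratio.
A: Δ: 0! 2! 12! / 15! → 1/1365; sum: t=0:+1/1935360 = 1/1935360; 3j²(1 6 7; 1 2 -3) = Δ·Π!·Σ² = 3/91  (sign +1)
B: Δ: 0! 2! 12! / 15! → 1/1365; sum: t=0:+1/604800 = 1/604800; 3j²(1 6 7; 0 1 -1) = Δ·Π!·Σ² = 16/455  (sign +1)
I_A²/I_B² = (3/91)/(16/455) = 15/16

15/16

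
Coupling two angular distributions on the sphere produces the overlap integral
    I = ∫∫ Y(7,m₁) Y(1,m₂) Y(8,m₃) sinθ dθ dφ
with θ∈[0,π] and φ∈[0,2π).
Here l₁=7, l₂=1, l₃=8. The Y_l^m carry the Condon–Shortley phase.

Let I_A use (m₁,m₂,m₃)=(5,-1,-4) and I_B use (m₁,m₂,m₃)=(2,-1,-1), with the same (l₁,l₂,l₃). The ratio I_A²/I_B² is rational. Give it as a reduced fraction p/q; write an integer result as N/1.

l's match ⇒ only the (l;m) 3-j factors differ between A and B.
A: triangle coeff Δ(7,1,8) = 1/2040; Σ_t [0,0]: t=0:+1/1916006400 = 1/1916006400; (3j)²=1/340 [(7 1 8; 5 -1 -4)], sign=+1
B: triangle coeff Δ(7,1,8) = 1/2040; Σ_t [0,0]: t=0:+1/87091200 = 1/87091200; (3j)²=7/680 [(7 1 8; 2 -1 -1)], sign=-1
I_A²/I_B² = (1/340)/(7/680) = 2/7

2/7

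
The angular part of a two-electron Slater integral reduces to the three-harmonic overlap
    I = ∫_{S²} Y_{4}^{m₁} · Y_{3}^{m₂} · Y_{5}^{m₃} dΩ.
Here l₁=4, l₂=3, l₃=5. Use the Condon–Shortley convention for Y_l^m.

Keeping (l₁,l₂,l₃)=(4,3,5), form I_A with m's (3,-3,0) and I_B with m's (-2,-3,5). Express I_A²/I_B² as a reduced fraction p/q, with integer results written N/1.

1/2

Shared (l₁,l₂,l₃)=(4,3,5): N and (l;000)² cancel in I_A²/I_B².
A: Δ = 2!·6!·4!/13! = 1/180180; Racah Σ t=0..0: t=0:+1/5760 = 1/5760; ⇒ 3j(4 3 5; 3 -3 0)² = 5/572, sgn -1
B: Δ = 2!·6!·4!/13! = 1/180180; Racah Σ t=0..0: t=0:+1/34560 = 1/34560; ⇒ 3j(4 3 5; -2 -3 5)² = 5/286, sgn +1
I_A²/I_B² = (5/572)/(5/286) = 1/2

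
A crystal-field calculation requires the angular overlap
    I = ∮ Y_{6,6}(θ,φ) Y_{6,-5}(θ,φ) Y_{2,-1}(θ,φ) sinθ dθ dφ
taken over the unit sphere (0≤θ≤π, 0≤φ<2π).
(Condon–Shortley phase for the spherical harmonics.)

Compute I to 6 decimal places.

Checks pass: Σm=0; 14 even; l₃=2∈[0,12].
(2·6+1)(2·6+1)(2·2+1) = 845
Δ: 10! 2! 2! / 15! → 1/90090
sum: t=4:+1/69120 t=5:−1/14400 t=6:+1/69120 = -7/172800
3j²(6 6 2; 0 0 0) = Δ·Π!·Σ² = 14/715  (sign -1)
sum: t=0:+1/7257600 = 1/7257600
3j²(6 6 2; 6 -5 -1) = Δ·Π!·Σ² = 11/455  (sign -1)
combine: 4πI² = 845·14/715·11/455 = 2/5
take √, sign +1: I = 0.17841241

0.178412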